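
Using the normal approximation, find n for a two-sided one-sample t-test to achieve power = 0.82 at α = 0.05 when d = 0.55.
n = 28

Sample size formula (one-sample t-test, normal approximation):
n = ((z_{α/2} + z_β) / d)²

z_{α/2} = 1.960 (for α = 0.05, two-sided)
z_β = 0.915 (for power = 0.82)
d = 0.55

n = ((1.960 + 0.915) / 0.55)²
n = (5.227)²
n ≈ 27.32
Round up to the next whole number: n = 28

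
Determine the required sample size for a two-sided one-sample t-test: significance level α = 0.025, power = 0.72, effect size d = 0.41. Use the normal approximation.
n = 48

Sample size formula (one-sample t-test, normal approximation):
n = ((z_{α/2} + z_β) / d)²

z_{α/2} = 2.241 (for α = 0.025, two-sided)
z_β = 0.583 (for power = 0.72)
d = 0.41

n = ((2.241 + 0.583) / 0.41)²
n = (6.888)²
n ≈ 47.44
Round up to the next whole number: n = 48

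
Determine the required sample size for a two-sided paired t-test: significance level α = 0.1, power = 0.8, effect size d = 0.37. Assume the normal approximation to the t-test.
n = 46 pairs

Sample size formula (paired t-test, normal approximation):
n = ((z_{α/2} + z_β) / d)²

z_{α/2} = 1.645 (for α = 0.1, two-sided)
z_β = 0.842 (for power = 0.8)
d = 0.37

n = ((1.645 + 0.842) / 0.37)²
n = (6.722)²
n ≈ 45.19
Round up to the next whole number: n = 46 pairs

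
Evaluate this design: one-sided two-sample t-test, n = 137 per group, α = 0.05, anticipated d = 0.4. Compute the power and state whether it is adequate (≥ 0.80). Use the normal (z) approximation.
Power ≈ 0.95; the study is adequately powered (power ≥ 0.80)

Power calculation (two-sample t-test, normal approximation):
z_β = d · √(n/2) - z_α
z_β = 0.4 · √(137/2) - 1.645
z_β = 0.4 · 8.276 - 1.645
z_β = 1.666

Power = Φ(z_β) = Φ(1.666) ≈ 0.952

Effect size d = 0.4 is small by Cohen's convention (0.2/0.5/0.8).

Threshold: power ≥ 0.80 is conventionally adequate.
Power ≈ 0.95 → the study is adequately powered (power ≥ 0.80).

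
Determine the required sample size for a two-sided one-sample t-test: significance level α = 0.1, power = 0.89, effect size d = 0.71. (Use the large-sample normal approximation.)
n = 17

Sample size formula (one-sample t-test, normal approximation):
n = ((z_{α/2} + z_β) / d)²

z_{α/2} = 1.645 (for α = 0.1, two-sided)
z_β = 1.227 (for power = 0.89)
d = 0.71

n = ((1.645 + 1.227) / 0.71)²
n = (4.045)²
n ≈ 16.36
Round up to the next whole number: n = 17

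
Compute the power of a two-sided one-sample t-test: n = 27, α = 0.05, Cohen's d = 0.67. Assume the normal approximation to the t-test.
Power ≈ 0.94

Power calculation (one-sample t-test, normal approximation):
z_β = d · √n - z_{α/2}
z_β = 0.67 · √27 - 1.960
z_β = 0.67 · 5.196 - 1.960
z_β = 1.521

Power = Φ(z_β) = Φ(1.521) ≈ 0.936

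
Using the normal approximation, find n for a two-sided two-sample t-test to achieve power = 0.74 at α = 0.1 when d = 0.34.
n = 91 per group

Sample size formula (two-sample t-test, normal approximation):
n = 2 · ((z_{α/2} + z_β) / d)²

z_{α/2} = 1.645 (for α = 0.1, two-sided)
z_β = 0.643 (for power = 0.74)
d = 0.34

n = 2 · ((1.645 + 0.643) / 0.34)²
n = 2 · (6.729)²
n ≈ 90.56
Round up to the next whole number: n = 91 per group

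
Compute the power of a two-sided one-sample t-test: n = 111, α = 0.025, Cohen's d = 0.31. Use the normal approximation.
Power ≈ 0.85

Power calculation (one-sample t-test, normal approximation):
z_β = d · √n - z_{α/2}
z_β = 0.31 · √111 - 2.241
z_β = 0.31 · 10.536 - 2.241
z_β = 1.025

Power = Φ(z_β) = Φ(1.025) ≈ 0.847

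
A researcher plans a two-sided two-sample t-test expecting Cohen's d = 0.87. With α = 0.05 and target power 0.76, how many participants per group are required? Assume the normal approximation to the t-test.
n = 19 per group

Sample size formula (two-sample t-test, normal approximation):
n = 2 · ((z_{α/2} + z_β) / d)²

z_{α/2} = 1.960 (for α = 0.05, two-sided)
z_β = 0.706 (for power = 0.76)
d = 0.87

n = 2 · ((1.960 + 0.706) / 0.87)²
n = 2 · (3.064)²
n ≈ 18.78
Round up to the next whole number: n = 19 per group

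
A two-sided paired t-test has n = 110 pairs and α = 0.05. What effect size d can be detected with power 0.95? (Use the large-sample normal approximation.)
d ≈ 0.34

Minimum detectable effect (paired t-test, normal approximation):
d = (z_{α/2} + z_β) / √n
d = (1.960 + 1.645) / √110
d = 3.605 / 10.488
d ≈ 0.34

By Cohen's convention (0.2 small / 0.5 medium / 0.8 large): small effect.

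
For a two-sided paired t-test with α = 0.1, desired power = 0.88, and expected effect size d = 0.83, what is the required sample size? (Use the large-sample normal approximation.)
n = 12 pairs

Sample size formula (paired t-test, normal approximation):
n = ((z_{α/2} + z_β) / d)²

z_{α/2} = 1.645 (for α = 0.1, two-sided)
z_β = 1.175 (for power = 0.88)
d = 0.83

n = ((1.645 + 1.175) / 0.83)²
n = (3.398)²
n ≈ 11.55
Round up to the next whole number: n = 12 pairs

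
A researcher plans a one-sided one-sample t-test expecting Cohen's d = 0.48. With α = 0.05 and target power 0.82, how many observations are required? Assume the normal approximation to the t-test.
n = 29

Sample size formula (one-sample t-test, normal approximation):
n = ((z_α + z_β) / d)²

z_α = 1.645 (for α = 0.05, one-sided)
z_β = 0.915 (for power = 0.82)
d = 0.48

n = ((1.645 + 0.915) / 0.48)²
n = (5.333)²
n ≈ 28.44
Round up to the next whole number: n = 29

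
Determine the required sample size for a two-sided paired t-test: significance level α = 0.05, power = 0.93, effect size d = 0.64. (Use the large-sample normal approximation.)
n = 29 pairs

Sample size formula (paired t-test, normal approximation):
n = ((z_{α/2} + z_β) / d)²

z_{α/2} = 1.960 (for α = 0.05, two-sided)
z_β = 1.476 (for power = 0.93)
d = 0.64

n = ((1.960 + 1.476) / 0.64)²
n = (5.369)²
n ≈ 28.83
Round up to the next whole number: n = 29 pairs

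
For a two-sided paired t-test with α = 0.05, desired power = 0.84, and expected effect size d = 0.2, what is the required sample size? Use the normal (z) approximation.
n = 219 pairs

Sample size formula (paired t-test, normal approximation):
n = ((z_{α/2} + z_β) / d)²

z_{α/2} = 1.960 (for α = 0.05, two-sided)
z_β = 0.994 (for power = 0.84)
d = 0.2

n = ((1.960 + 0.994) / 0.2)²
n = (14.770)²
n ≈ 218.15
Round up to the next whole number: n = 219 pairs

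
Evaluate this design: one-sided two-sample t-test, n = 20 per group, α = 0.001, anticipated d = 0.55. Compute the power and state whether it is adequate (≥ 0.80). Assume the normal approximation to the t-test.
Power ≈ 0.09; the study is underpowered (power < 0.80)

Power calculation (two-sample t-test, normal approximation):
z_β = d · √(n/2) - z_α
z_β = 0.55 · √(20/2) - 3.090
z_β = 0.55 · 3.162 - 3.090
z_β = -1.351

Power = Φ(z_β) = Φ(-1.351) ≈ 0.088

Effect size d = 0.55 is medium by Cohen's convention (0.2/0.5/0.8).

Threshold: power ≥ 0.80 is conventionally adequate.
Power ≈ 0.09 → the study is underpowered (power < 0.80).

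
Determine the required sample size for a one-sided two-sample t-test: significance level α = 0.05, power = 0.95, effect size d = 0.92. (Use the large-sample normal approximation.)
n = 26 per group

Sample size formula (two-sample t-test, normal approximation):
n = 2 · ((z_α + z_β) / d)²

z_α = 1.645 (for α = 0.05, one-sided)
z_β = 1.645 (for power = 0.95)
d = 0.92

n = 2 · ((1.645 + 1.645) / 0.92)²
n = 2 · (3.576)²
n ≈ 25.58
Round up to the next whole number: n = 26 per group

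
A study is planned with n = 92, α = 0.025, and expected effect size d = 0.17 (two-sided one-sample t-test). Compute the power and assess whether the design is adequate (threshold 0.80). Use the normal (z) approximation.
Power ≈ 0.27; the study is underpowered (power < 0.80)

Power calculation (one-sample t-test, normal approximation):
z_β = d · √n - z_{α/2}
z_β = 0.17 · √92 - 2.241
z_β = 0.17 · 9.592 - 2.241
z_β = -0.611

Power = Φ(z_β) = Φ(-0.611) ≈ 0.271

Effect size d = 0.17 is very small by Cohen's convention (0.2/0.5/0.8).

Threshold: power ≥ 0.80 is conventionally adequate.
Power ≈ 0.27 → the study is underpowered (power < 0.80).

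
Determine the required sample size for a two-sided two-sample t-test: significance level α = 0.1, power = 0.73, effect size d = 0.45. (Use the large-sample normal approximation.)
n = 51 per group

Sample size formula (two-sample t-test, normal approximation):
n = 2 · ((z_{α/2} + z_β) / d)²

z_{α/2} = 1.645 (for α = 0.1, two-sided)
z_β = 0.613 (for power = 0.73)
d = 0.45

n = 2 · ((1.645 + 0.613) / 0.45)²
n = 2 · (5.018)²
n ≈ 50.36
Round up to the next whole number: n = 51 per group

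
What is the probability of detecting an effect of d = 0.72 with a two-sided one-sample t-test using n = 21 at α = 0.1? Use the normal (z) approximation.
Power ≈ 0.95

Power calculation (one-sample t-test, normal approximation):
z_β = d · √n - z_{α/2}
z_β = 0.72 · √21 - 1.645
z_β = 0.72 · 4.583 - 1.645
z_β = 1.655

Power = Φ(z_β) = Φ(1.655) ≈ 0.951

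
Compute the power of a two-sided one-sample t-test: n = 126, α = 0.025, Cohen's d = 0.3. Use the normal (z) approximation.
Power ≈ 0.87

Power calculation (one-sample t-test, normal approximation):
z_β = d · √n - z_{α/2}
z_β = 0.3 · √126 - 2.241
z_β = 0.3 · 11.225 - 2.241
z_β = 1.126

Power = Φ(z_β) = Φ(1.126) ≈ 0.870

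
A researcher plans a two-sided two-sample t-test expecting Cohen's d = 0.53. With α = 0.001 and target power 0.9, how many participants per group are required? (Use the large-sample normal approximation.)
n = 149 per group

Sample size formula (two-sample t-test, normal approximation):
n = 2 · ((z_{α/2} + z_β) / d)²

z_{α/2} = 3.291 (for α = 0.001, two-sided)
z_β = 1.282 (for power = 0.9)
d = 0.53

n = 2 · ((3.291 + 1.282) / 0.53)²
n = 2 · (8.628)²
n ≈ 148.88
Round up to the next whole number: n = 149 per group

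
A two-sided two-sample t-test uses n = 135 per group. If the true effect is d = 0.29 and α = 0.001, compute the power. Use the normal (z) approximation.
Power ≈ 0.18

Power calculation (two-sample t-test, normal approximation):
z_β = d · √(n/2) - z_{α/2}
z_β = 0.29 · √(135/2) - 3.291
z_β = 0.29 · 8.216 - 3.291
z_β = -0.908

Power = Φ(z_β) = Φ(-0.908) ≈ 0.182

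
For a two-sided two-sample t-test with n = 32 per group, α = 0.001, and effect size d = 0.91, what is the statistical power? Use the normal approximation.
Power ≈ 0.64

Power calculation (two-sample t-test, normal approximation):
z_β = d · √(n/2) - z_{α/2}
z_β = 0.91 · √(32/2) - 3.291
z_β = 0.91 · 4.000 - 3.291
z_β = 0.349

Power = Φ(z_β) = Φ(0.349) ≈ 0.637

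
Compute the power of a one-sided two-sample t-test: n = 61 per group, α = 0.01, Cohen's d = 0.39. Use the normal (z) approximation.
Power ≈ 0.43

Power calculation (two-sample t-test, normal approximation):
z_β = d · √(n/2) - z_α
z_β = 0.39 · √(61/2) - 2.326
z_β = 0.39 · 5.523 - 2.326
z_β = -0.173

Power = Φ(z_β) = Φ(-0.173) ≈ 0.432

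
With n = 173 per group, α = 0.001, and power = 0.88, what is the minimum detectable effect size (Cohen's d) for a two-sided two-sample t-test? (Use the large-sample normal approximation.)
d ≈ 0.48

Minimum detectable effect (two-sample t-test, normal approximation):
d = (z_{α/2} + z_β) / √(n/2)
d = (3.291 + 1.175) / √(173/2)
d = 4.466 / 9.301
d ≈ 0.48

By Cohen's convention (0.2 small / 0.5 medium / 0.8 large): small effect.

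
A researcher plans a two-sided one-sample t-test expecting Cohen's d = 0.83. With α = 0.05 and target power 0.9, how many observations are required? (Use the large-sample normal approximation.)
n = 16

Sample size formula (one-sample t-test, normal approximation):
n = ((z_{α/2} + z_β) / d)²

z_{α/2} = 1.960 (for α = 0.05, two-sided)
z_β = 1.282 (for power = 0.9)
d = 0.83

n = ((1.960 + 1.282) / 0.83)²
n = (3.906)²
n ≈ 15.26
Round up to the next whole number: n = 16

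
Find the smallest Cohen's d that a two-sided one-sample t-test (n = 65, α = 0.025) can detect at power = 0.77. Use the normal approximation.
d ≈ 0.37

Minimum detectable effect (one-sample t-test, normal approximation):
d = (z_{α/2} + z_β) / √n
d = (2.241 + 0.739) / √65
d = 2.980 / 8.062
d ≈ 0.37

By Cohen's convention (0.2 small / 0.5 medium / 0.8 large): small effect.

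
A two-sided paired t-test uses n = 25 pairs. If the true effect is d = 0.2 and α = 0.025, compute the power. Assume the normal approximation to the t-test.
Power ≈ 0.11

Power calculation (paired t-test, normal approximation):
z_β = d · √n - z_{α/2}
z_β = 0.2 · √25 - 2.241
z_β = 0.2 · 5.000 - 2.241
z_β = -1.241

Power = Φ(z_β) = Φ(-1.241) ≈ 0.107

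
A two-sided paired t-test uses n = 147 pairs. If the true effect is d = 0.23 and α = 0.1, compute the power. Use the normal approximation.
Power ≈ 0.87

Power calculation (paired t-test, normal approximation):
z_β = d · √n - z_{α/2}
z_β = 0.23 · √147 - 1.645
z_β = 0.23 · 12.124 - 1.645
z_β = 1.144

Power = Φ(z_β) = Φ(1.144) ≈ 0.874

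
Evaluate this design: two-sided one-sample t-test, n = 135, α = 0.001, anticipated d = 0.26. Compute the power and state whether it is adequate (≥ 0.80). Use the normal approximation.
Power ≈ 0.39; the study is underpowered (power < 0.80)

Power calculation (one-sample t-test, normal approximation):
z_β = d · √n - z_{α/2}
z_β = 0.26 · √135 - 3.291
z_β = 0.26 · 11.619 - 3.291
z_β = -0.270

Power = Φ(z_β) = Φ(-0.270) ≈ 0.394

Effect size d = 0.26 is small by Cohen's convention (0.2/0.5/0.8).

Threshold: power ≥ 0.80 is conventionally adequate.
Power ≈ 0.39 → the study is underpowered (power < 0.80).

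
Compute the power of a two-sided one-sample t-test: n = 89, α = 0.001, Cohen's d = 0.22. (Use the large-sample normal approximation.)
Power ≈ 0.11

Power calculation (one-sample t-test, normal approximation):
z_β = d · √n - z_{α/2}
z_β = 0.22 · √89 - 3.291
z_β = 0.22 · 9.434 - 3.291
z_β = -1.215

Power = Φ(z_β) = Φ(-1.215) ≈ 0.112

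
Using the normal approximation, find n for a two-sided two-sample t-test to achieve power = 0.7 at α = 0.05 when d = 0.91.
n = 15 per group

Sample size formula (two-sample t-test, normal approximation):
n = 2 · ((z_{α/2} + z_β) / d)²

z_{α/2} = 1.960 (for α = 0.05, two-sided)
z_β = 0.524 (for power = 0.7)
d = 0.91

n = 2 · ((1.960 + 0.524) / 0.91)²
n = 2 · (2.730)²
n ≈ 14.91
Round up to the next whole number: n = 15 per group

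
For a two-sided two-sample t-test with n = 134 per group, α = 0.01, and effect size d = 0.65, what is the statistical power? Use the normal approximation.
Power ≈ 1.00

Power calculation (two-sample t-test, normal approximation):
z_β = d · √(n/2) - z_{α/2}
z_β = 0.65 · √(134/2) - 2.576
z_β = 0.65 · 8.185 - 2.576
z_β = 2.745

Power = Φ(z_β) = Φ(2.745) ≈ 0.997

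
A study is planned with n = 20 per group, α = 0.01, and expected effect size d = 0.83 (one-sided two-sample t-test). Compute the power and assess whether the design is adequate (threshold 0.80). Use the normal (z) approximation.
Power ≈ 0.62; the study is underpowered (power < 0.80)

Power calculation (two-sample t-test, normal approximation):
z_β = d · √(n/2) - z_α
z_β = 0.83 · √(20/2) - 2.326
z_β = 0.83 · 3.162 - 2.326
z_β = 0.298

Power = Φ(z_β) = Φ(0.298) ≈ 0.617

Effect size d = 0.83 is large by Cohen's convention (0.2/0.5/0.8).

Threshold: power ≥ 0.80 is conventionally adequate.
Power ≈ 0.62 → the study is underpowered (power < 0.80).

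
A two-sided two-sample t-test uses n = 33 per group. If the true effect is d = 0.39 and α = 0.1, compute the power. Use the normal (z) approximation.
Power ≈ 0.48

Power calculation (two-sample t-test, normal approximation):
z_β = d · √(n/2) - z_{α/2}
z_β = 0.39 · √(33/2) - 1.645
z_β = 0.39 · 4.062 - 1.645
z_β = -0.061

Power = Φ(z_β) = Φ(-0.061) ≈ 0.476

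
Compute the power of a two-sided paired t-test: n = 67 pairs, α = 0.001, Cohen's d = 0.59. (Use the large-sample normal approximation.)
Power ≈ 0.94

Power calculation (paired t-test, normal approximation):
z_β = d · √n - z_{α/2}
z_β = 0.59 · √67 - 3.291
z_β = 0.59 · 8.185 - 3.291
z_β = 1.539

Power = Φ(z_β) = Φ(1.539) ≈ 0.938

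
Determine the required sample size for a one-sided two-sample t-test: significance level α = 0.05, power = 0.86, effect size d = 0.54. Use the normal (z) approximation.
n = 51 per group

Sample size formula (two-sample t-test, normal approximation):
n = 2 · ((z_α + z_β) / d)²

z_α = 1.645 (for α = 0.05, one-sided)
z_β = 1.080 (for power = 0.86)
d = 0.54

n = 2 · ((1.645 + 1.080) / 0.54)²
n = 2 · (5.046)²
n ≈ 50.92
Round up to the next whole number: n = 51 per group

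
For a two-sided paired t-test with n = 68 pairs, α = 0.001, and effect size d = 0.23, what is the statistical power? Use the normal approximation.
Power ≈ 0.08

Power calculation (paired t-test, normal approximation):
z_β = d · √n - z_{α/2}
z_β = 0.23 · √68 - 3.291
z_β = 0.23 · 8.246 - 3.291
z_β = -1.394

Power = Φ(z_β) = Φ(-1.394) ≈ 0.082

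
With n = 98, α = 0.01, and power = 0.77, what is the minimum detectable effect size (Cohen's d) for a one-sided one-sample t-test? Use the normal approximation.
d ≈ 0.31

Minimum detectable effect (one-sample t-test, normal approximation):
d = (z_α + z_β) / √n
d = (2.326 + 0.739) / √98
d = 3.065 / 9.899
d ≈ 0.31

By Cohen's convention (0.2 small / 0.5 medium / 0.8 large): small effect.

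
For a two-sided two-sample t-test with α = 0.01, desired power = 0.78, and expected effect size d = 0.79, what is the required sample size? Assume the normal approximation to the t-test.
n = 36 per group

Sample size formula (two-sample t-test, normal approximation):
n = 2 · ((z_{α/2} + z_β) / d)²

z_{α/2} = 2.576 (for α = 0.01, two-sided)
z_β = 0.772 (for power = 0.78)
d = 0.79

n = 2 · ((2.576 + 0.772) / 0.79)²
n = 2 · (4.238)²
n ≈ 35.92
Round up to the next whole number: n = 36 per group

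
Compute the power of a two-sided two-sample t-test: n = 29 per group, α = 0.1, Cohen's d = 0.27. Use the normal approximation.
Power ≈ 0.27

Power calculation (two-sample t-test, normal approximation):
z_β = d · √(n/2) - z_{α/2}
z_β = 0.27 · √(29/2) - 1.645
z_β = 0.27 · 3.808 - 1.645
z_β = -0.617

Power = Φ(z_β) = Φ(-0.617) ≈ 0.269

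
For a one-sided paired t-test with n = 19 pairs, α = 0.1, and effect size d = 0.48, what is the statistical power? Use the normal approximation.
Power ≈ 0.79

Power calculation (paired t-test, normal approximation):
z_β = d · √n - z_α
z_β = 0.48 · √19 - 1.282
z_β = 0.48 · 4.359 - 1.282
z_β = 0.811

Power = Φ(z_β) = Φ(0.811) ≈ 0.791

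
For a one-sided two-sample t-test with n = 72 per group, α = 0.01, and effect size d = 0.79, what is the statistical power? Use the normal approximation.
Power ≈ 0.99

Power calculation (two-sample t-test, normal approximation):
z_β = d · √(n/2) - z_α
z_β = 0.79 · √(72/2) - 2.326
z_β = 0.79 · 6.000 - 2.326
z_β = 2.414

Power = Φ(z_β) = Φ(2.414) ≈ 0.992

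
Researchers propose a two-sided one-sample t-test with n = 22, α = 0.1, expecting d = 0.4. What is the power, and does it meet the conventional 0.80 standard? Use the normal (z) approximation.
Power ≈ 0.59; the study is underpowered (power < 0.80)

Power calculation (one-sample t-test, normal approximation):
z_β = d · √n - z_{α/2}
z_β = 0.4 · √22 - 1.645
z_β = 0.4 · 4.690 - 1.645
z_β = 0.231

Power = Φ(z_β) = Φ(0.231) ≈ 0.591

Effect size d = 0.4 is small by Cohen's convention (0.2/0.5/0.8).

Threshold: power ≥ 0.80 is conventionally adequate.
Power ≈ 0.59 → the study is underpowered (power < 0.80).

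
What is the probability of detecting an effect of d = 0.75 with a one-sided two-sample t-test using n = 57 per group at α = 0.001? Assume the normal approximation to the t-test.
Power ≈ 0.82

Power calculation (two-sample t-test, normal approximation):
z_β = d · √(n/2) - z_α
z_β = 0.75 · √(57/2) - 3.090
z_β = 0.75 · 5.339 - 3.090
z_β = 0.914

Power = Φ(z_β) = Φ(0.914) ≈ 0.820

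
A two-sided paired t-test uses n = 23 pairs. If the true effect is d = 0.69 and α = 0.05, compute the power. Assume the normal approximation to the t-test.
Power ≈ 0.91

Power calculation (paired t-test, normal approximation):
z_β = d · √n - z_{α/2}
z_β = 0.69 · √23 - 1.960
z_β = 0.69 · 4.796 - 1.960
z_β = 1.349

Power = Φ(z_β) = Φ(1.349) ≈ 0.911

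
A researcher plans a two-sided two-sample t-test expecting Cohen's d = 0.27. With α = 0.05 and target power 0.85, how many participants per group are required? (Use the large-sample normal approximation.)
n = 247 per group

Sample size formula (two-sample t-test, normal approximation):
n = 2 · ((z_{α/2} + z_β) / d)²

z_{α/2} = 1.960 (for α = 0.05, two-sided)
z_β = 1.036 (for power = 0.85)
d = 0.27

n = 2 · ((1.960 + 1.036) / 0.27)²
n = 2 · (11.096)²
n ≈ 246.24
Round up to the next whole number: n = 247 per group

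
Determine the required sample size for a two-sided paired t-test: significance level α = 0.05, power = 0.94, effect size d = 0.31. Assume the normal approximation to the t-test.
n = 129 pairs

Sample size formula (paired t-test, normal approximation):
n = ((z_{α/2} + z_β) / d)²

z_{α/2} = 1.960 (for α = 0.05, two-sided)
z_β = 1.555 (for power = 0.94)
d = 0.31

n = ((1.960 + 1.555) / 0.31)²
n = (11.339)²
n ≈ 128.57
Round up to the next whole number: n = 129 pairs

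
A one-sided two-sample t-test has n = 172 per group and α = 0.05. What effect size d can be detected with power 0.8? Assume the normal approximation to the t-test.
d ≈ 0.27

Minimum detectable effect (two-sample t-test, normal approximation):
d = (z_α + z_β) / √(n/2)
d = (1.645 + 0.842) / √(172/2)
d = 2.486 / 9.274
d ≈ 0.27

By Cohen's convention (0.2 small / 0.5 medium / 0.8 large): small effect.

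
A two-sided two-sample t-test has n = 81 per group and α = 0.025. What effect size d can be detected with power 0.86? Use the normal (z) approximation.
d ≈ 0.52

Minimum detectable effect (two-sample t-test, normal approximation):
d = (z_{α/2} + z_β) / √(n/2)
d = (2.241 + 1.080) / √(81/2)
d = 3.322 / 6.364
d ≈ 0.52

By Cohen's convention (0.2 small / 0.5 medium / 0.8 large): medium effect.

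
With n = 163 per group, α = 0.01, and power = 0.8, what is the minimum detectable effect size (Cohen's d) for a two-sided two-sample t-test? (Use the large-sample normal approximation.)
d ≈ 0.38

Minimum detectable effect (two-sample t-test, normal approximation):
d = (z_{α/2} + z_β) / √(n/2)
d = (2.576 + 0.842) / √(163/2)
d = 3.417 / 9.028
d ≈ 0.38

By Cohen's convention (0.2 small / 0.5 medium / 0.8 large): small effect.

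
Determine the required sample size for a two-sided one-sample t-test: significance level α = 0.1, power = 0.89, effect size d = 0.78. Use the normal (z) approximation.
n = 14

Sample size formula (one-sample t-test, normal approximation):
n = ((z_{α/2} + z_β) / d)²

z_{α/2} = 1.645 (for α = 0.1, two-sided)
z_β = 1.227 (for power = 0.89)
d = 0.78

n = ((1.645 + 1.227) / 0.78)²
n = (3.682)²
n ≈ 13.56
Round up to the next whole number: n = 14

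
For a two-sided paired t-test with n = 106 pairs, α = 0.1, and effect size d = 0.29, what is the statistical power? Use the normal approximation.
Power ≈ 0.91

Power calculation (paired t-test, normal approximation):
z_β = d · √n - z_{α/2}
z_β = 0.29 · √106 - 1.645
z_β = 0.29 · 10.296 - 1.645
z_β = 1.341

Power = Φ(z_β) = Φ(1.341) ≈ 0.910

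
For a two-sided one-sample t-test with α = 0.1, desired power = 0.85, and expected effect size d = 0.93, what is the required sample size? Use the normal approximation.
n = 9

Sample size formula (one-sample t-test, normal approximation):
n = ((z_{α/2} + z_β) / d)²

z_{α/2} = 1.645 (for α = 0.1, two-sided)
z_β = 1.036 (for power = 0.85)
d = 0.93

n = ((1.645 + 1.036) / 0.93)²
n = (2.883)²
n ≈ 8.31
Round up to the next whole number: n = 9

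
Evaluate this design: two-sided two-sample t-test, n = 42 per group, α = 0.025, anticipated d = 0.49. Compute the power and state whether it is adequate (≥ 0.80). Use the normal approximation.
Power ≈ 0.50; the study is underpowered (power < 0.80)

Power calculation (two-sample t-test, normal approximation):
z_β = d · √(n/2) - z_{α/2}
z_β = 0.49 · √(42/2) - 2.241
z_β = 0.49 · 4.583 - 2.241
z_β = 0.004

Power = Φ(z_β) = Φ(0.004) ≈ 0.502

Effect size d = 0.49 is small by Cohen's convention (0.2/0.5/0.8).

Threshold: power ≥ 0.80 is conventionally adequate.
Power ≈ 0.50 → the study is underpowered (power < 0.80).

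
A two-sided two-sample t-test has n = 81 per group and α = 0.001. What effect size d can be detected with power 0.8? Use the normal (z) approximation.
d ≈ 0.65

Minimum detectable effect (two-sample t-test, normal approximation):
d = (z_{α/2} + z_β) / √(n/2)
d = (3.291 + 0.842) / √(81/2)
d = 4.132 / 6.364
d ≈ 0.65

By Cohen's convention (0.2 small / 0.5 medium / 0.8 large): medium effect.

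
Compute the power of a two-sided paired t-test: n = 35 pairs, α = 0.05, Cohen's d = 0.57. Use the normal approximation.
Power ≈ 0.92

Power calculation (paired t-test, normal approximation):
z_β = d · √n - z_{α/2}
z_β = 0.57 · √35 - 1.960
z_β = 0.57 · 5.916 - 1.960
z_β = 1.412

Power = Φ(z_β) = Φ(1.412) ≈ 0.921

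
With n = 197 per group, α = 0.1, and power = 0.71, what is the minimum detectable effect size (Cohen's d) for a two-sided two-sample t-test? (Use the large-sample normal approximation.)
d ≈ 0.22

Minimum detectable effect (two-sample t-test, normal approximation):
d = (z_{α/2} + z_β) / √(n/2)
d = (1.645 + 0.553) / √(197/2)
d = 2.198 / 9.925
d ≈ 0.22

By Cohen's convention (0.2 small / 0.5 medium / 0.8 large): small effect.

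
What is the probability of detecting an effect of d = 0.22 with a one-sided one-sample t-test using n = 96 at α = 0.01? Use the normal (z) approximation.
Power ≈ 0.43

Power calculation (one-sample t-test, normal approximation):
z_β = d · √n - z_α
z_β = 0.22 · √96 - 2.326
z_β = 0.22 · 9.798 - 2.326
z_β = -0.171

Power = Φ(z_β) = Φ(-0.171) ≈ 0.432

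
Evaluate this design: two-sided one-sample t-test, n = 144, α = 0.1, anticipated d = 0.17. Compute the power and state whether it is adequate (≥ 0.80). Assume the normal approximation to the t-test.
Power ≈ 0.65; the study is underpowered (power < 0.80)

Power calculation (one-sample t-test, normal approximation):
z_β = d · √n - z_{α/2}
z_β = 0.17 · √144 - 1.645
z_β = 0.17 · 12.000 - 1.645
z_β = 0.395

Power = Φ(z_β) = Φ(0.395) ≈ 0.654

Effect size d = 0.17 is very small by Cohen's convention (0.2/0.5/0.8).

Threshold: power ≥ 0.80 is conventionally adequate.
Power ≈ 0.65 → the study is underpowered (power < 0.80).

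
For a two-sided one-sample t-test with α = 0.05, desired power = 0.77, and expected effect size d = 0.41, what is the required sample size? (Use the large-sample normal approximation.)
n = 44

Sample size formula (one-sample t-test, normal approximation):
n = ((z_{α/2} + z_β) / d)²

z_{α/2} = 1.960 (for α = 0.05, two-sided)
z_β = 0.739 (for power = 0.77)
d = 0.41

n = ((1.960 + 0.739) / 0.41)²
n = (6.583)²
n ≈ 43.34
Round up to the next whole number: n = 44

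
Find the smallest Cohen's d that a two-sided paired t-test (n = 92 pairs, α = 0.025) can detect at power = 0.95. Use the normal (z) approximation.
d ≈ 0.41

Minimum detectable effect (paired t-test, normal approximation):
d = (z_{α/2} + z_β) / √n
d = (2.241 + 1.645) / √92
d = 3.886 / 9.592
d ≈ 0.41

By Cohen's convention (0.2 small / 0.5 medium / 0.8 large): small effect.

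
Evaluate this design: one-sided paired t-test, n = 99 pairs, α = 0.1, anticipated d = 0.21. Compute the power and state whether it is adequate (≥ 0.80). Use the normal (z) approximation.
Power ≈ 0.79; the study is underpowered (power < 0.80)

Power calculation (paired t-test, normal approximation):
z_β = d · √n - z_α
z_β = 0.21 · √99 - 1.282
z_β = 0.21 · 9.950 - 1.282
z_β = 0.808

Power = Φ(z_β) = Φ(0.808) ≈ 0.790

Effect size d = 0.21 is small by Cohen's convention (0.2/0.5/0.8).

Threshold: power ≥ 0.80 is conventionally adequate.
Power ≈ 0.79 → the study is underpowered (power < 0.80).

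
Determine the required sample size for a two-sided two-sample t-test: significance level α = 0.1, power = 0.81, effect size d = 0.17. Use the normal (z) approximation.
n = 441 per group

Sample size formula (two-sample t-test, normal approximation):
n = 2 · ((z_{α/2} + z_β) / d)²

z_{α/2} = 1.645 (for α = 0.1, two-sided)
z_β = 0.878 (for power = 0.81)
d = 0.17

n = 2 · ((1.645 + 0.878) / 0.17)²
n = 2 · (14.841)²
n ≈ 440.51
Round up to the next whole number: n = 441 per group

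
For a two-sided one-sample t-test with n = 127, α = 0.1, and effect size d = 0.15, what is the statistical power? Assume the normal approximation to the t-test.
Power ≈ 0.52

Power calculation (one-sample t-test, normal approximation):
z_β = d · √n - z_{α/2}
z_β = 0.15 · √127 - 1.645
z_β = 0.15 · 11.269 - 1.645
z_β = 0.046

Power = Φ(z_β) = Φ(0.046) ≈ 0.518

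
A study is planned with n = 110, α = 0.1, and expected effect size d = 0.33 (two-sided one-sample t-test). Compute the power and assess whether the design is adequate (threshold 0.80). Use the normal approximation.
Power ≈ 0.97; the study is adequately powered (power ≥ 0.80)

Power calculation (one-sample t-test, normal approximation):
z_β = d · √n - z_{α/2}
z_β = 0.33 · √110 - 1.645
z_β = 0.33 · 10.488 - 1.645
z_β = 1.816

Power = Φ(z_β) = Φ(1.816) ≈ 0.965

Effect size d = 0.33 is small by Cohen's convention (0.2/0.5/0.8).

Threshold: power ≥ 0.80 is conventionally adequate.
Power ≈ 0.97 → the study is adequately powered (power ≥ 0.80).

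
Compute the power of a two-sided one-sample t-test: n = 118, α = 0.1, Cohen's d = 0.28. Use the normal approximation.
Power ≈ 0.92

Power calculation (one-sample t-test, normal approximation):
z_β = d · √n - z_{α/2}
z_β = 0.28 · √118 - 1.645
z_β = 0.28 · 10.863 - 1.645
z_β = 1.397

Power = Φ(z_β) = Φ(1.397) ≈ 0.919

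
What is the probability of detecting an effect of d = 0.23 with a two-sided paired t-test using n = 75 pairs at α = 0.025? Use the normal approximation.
Power ≈ 0.40

Power calculation (paired t-test, normal approximation):
z_β = d · √n - z_{α/2}
z_β = 0.23 · √75 - 2.241
z_β = 0.23 · 8.660 - 2.241
z_β = -0.250

Power = Φ(z_β) = Φ(-0.250) ≈ 0.401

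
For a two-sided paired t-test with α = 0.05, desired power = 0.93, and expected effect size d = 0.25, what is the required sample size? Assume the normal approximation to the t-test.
n = 189 pairs

Sample size formula (paired t-test, normal approximation):
n = ((z_{α/2} + z_β) / d)²

z_{α/2} = 1.960 (for α = 0.05, two-sided)
z_β = 1.476 (for power = 0.93)
d = 0.25

n = ((1.960 + 1.476) / 0.25)²
n = (13.744)²
n ≈ 188.90
Round up to the next whole number: n = 189 pairs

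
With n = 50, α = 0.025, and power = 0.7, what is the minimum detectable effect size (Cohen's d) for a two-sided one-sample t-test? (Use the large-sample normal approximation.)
d ≈ 0.39

Minimum detectable effect (one-sample t-test, normal approximation):
d = (z_{α/2} + z_β) / √n
d = (2.241 + 0.524) / √50
d = 2.766 / 7.071
d ≈ 0.39

By Cohen's convention (0.2 small / 0.5 medium / 0.8 large): small effect.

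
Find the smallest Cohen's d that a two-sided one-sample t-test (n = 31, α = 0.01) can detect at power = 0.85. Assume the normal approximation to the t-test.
d ≈ 0.65

Minimum detectable effect (one-sample t-test, normal approximation):
d = (z_{α/2} + z_β) / √n
d = (2.576 + 1.036) / √31
d = 3.612 / 5.568
d ≈ 0.65

By Cohen's convention (0.2 small / 0.5 medium / 0.8 large): medium effect.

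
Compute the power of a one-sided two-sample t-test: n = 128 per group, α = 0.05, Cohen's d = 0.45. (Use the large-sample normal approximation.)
Power ≈ 0.97

Power calculation (two-sample t-test, normal approximation):
z_β = d · √(n/2) - z_α
z_β = 0.45 · √(128/2) - 1.645
z_β = 0.45 · 8.000 - 1.645
z_β = 1.955

Power = Φ(z_β) = Φ(1.955) ≈ 0.975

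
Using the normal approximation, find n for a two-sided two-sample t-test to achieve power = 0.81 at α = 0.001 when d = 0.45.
n = 172 per group

Sample size formula (two-sample t-test, normal approximation):
n = 2 · ((z_{α/2} + z_β) / d)²

z_{α/2} = 3.291 (for α = 0.001, two-sided)
z_β = 0.878 (for power = 0.81)
d = 0.45

n = 2 · ((3.291 + 0.878) / 0.45)²
n = 2 · (9.264)²
n ≈ 171.64
Round up to the next whole number: n = 172 per group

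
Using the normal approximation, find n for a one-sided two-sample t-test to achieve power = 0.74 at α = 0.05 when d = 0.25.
n = 168 per group

Sample size formula (two-sample t-test, normal approximation):
n = 2 · ((z_α + z_β) / d)²

z_α = 1.645 (for α = 0.05, one-sided)
z_β = 0.643 (for power = 0.74)
d = 0.25

n = 2 · ((1.645 + 0.643) / 0.25)²
n = 2 · (9.152)²
n ≈ 167.52
Round up to the next whole number: n = 168 per group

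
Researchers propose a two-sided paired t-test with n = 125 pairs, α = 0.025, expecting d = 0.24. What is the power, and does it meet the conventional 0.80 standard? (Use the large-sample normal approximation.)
Power ≈ 0.67; the study is underpowered (power < 0.80)

Power calculation (paired t-test, normal approximation):
z_β = d · √n - z_{α/2}
z_β = 0.24 · √125 - 2.241
z_β = 0.24 · 11.180 - 2.241
z_β = 0.442

Power = Φ(z_β) = Φ(0.442) ≈ 0.671

Effect size d = 0.24 is small by Cohen's convention (0.2/0.5/0.8).

Threshold: power ≥ 0.80 is conventionally adequate.
Power ≈ 0.67 → the study is underpowered (power < 0.80).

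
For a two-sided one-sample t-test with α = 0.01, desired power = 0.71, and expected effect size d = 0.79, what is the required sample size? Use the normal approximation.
n = 16

Sample size formula (one-sample t-test, normal approximation):
n = ((z_{α/2} + z_β) / d)²

z_{α/2} = 2.576 (for α = 0.01, two-sided)
z_β = 0.553 (for power = 0.71)
d = 0.79

n = ((2.576 + 0.553) / 0.79)²
n = (3.961)²
n ≈ 15.69
Round up to the next whole number: n = 16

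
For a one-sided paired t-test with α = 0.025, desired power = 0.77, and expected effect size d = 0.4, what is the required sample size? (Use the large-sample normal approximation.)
n = 46 pairs

Sample size formula (paired t-test, normal approximation):
n = ((z_α + z_β) / d)²

z_α = 1.960 (for α = 0.025, one-sided)
z_β = 0.739 (for power = 0.77)
d = 0.4

n = ((1.960 + 0.739) / 0.4)²
n = (6.748)²
n ≈ 45.54
Round up to the next whole number: n = 46 pairs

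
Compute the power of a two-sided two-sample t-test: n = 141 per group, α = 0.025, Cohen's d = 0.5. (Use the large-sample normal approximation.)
Power ≈ 0.97

Power calculation (two-sample t-test, normal approximation):
z_β = d · √(n/2) - z_{α/2}
z_β = 0.5 · √(141/2) - 2.241
z_β = 0.5 · 8.396 - 2.241
z_β = 1.957

Power = Φ(z_β) = Φ(1.957) ≈ 0.975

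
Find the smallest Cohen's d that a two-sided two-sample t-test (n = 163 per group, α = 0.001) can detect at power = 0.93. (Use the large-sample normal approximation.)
d ≈ 0.53

Minimum detectable effect (two-sample t-test, normal approximation):
d = (z_{α/2} + z_β) / √(n/2)
d = (3.291 + 1.476) / √(163/2)
d = 4.766 / 9.028
d ≈ 0.53

By Cohen's convention (0.2 small / 0.5 medium / 0.8 large): medium effect.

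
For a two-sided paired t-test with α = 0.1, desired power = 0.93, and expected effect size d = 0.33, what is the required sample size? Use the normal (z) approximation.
n = 90 pairs

Sample size formula (paired t-test, normal approximation):
n = ((z_{α/2} + z_β) / d)²

z_{α/2} = 1.645 (for α = 0.1, two-sided)
z_β = 1.476 (for power = 0.93)
d = 0.33

n = ((1.645 + 1.476) / 0.33)²
n = (9.458)²
n ≈ 89.45
Round up to the next whole number: n = 90 pairs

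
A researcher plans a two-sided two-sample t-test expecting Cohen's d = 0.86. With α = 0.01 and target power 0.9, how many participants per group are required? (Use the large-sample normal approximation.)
n = 41 per group

Sample size formula (two-sample t-test, normal approximation):
n = 2 · ((z_{α/2} + z_β) / d)²

z_{α/2} = 2.576 (for α = 0.01, two-sided)
z_β = 1.282 (for power = 0.9)
d = 0.86

n = 2 · ((2.576 + 1.282) / 0.86)²
n = 2 · (4.486)²
n ≈ 40.25
Round up to the next whole number: n = 41 per group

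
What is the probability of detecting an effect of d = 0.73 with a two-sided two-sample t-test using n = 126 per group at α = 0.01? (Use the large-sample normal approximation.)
Power ≈ 1.00

Power calculation (two-sample t-test, normal approximation):
z_β = d · √(n/2) - z_{α/2}
z_β = 0.73 · √(126/2) - 2.576
z_β = 0.73 · 7.937 - 2.576
z_β = 3.218

Power = Φ(z_β) = Φ(3.218) ≈ 0.999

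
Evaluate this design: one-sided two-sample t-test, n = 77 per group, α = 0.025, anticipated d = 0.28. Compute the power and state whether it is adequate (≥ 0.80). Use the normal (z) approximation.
Power ≈ 0.41; the study is underpowered (power < 0.80)

Power calculation (two-sample t-test, normal approximation):
z_β = d · √(n/2) - z_α
z_β = 0.28 · √(77/2) - 1.960
z_β = 0.28 · 6.205 - 1.960
z_β = -0.223

Power = Φ(z_β) = Φ(-0.223) ≈ 0.412

Effect size d = 0.28 is small by Cohen's convention (0.2/0.5/0.8).

Threshold: power ≥ 0.80 is conventionally adequate.
Power ≈ 0.41 → the study is underpowered (power < 0.80).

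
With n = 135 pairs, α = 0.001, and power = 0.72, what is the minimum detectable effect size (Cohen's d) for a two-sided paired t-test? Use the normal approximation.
d ≈ 0.33

Minimum detectable effect (paired t-test, normal approximation):
d = (z_{α/2} + z_β) / √n
d = (3.291 + 0.583) / √135
d = 3.873 / 11.619
d ≈ 0.33

By Cohen's convention (0.2 small / 0.5 medium / 0.8 large): small effect.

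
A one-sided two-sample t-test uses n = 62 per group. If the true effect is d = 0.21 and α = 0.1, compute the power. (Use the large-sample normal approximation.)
Power ≈ 0.46

Power calculation (two-sample t-test, normal approximation):
z_β = d · √(n/2) - z_α
z_β = 0.21 · √(62/2) - 1.282
z_β = 0.21 · 5.568 - 1.282
z_β = -0.112

Power = Φ(z_β) = Φ(-0.112) ≈ 0.455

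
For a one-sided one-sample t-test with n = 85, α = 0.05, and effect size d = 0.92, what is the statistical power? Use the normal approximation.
Power ≈ 1.00

Power calculation (one-sample t-test, normal approximation):
z_β = d · √n - z_α
z_β = 0.92 · √85 - 1.645
z_β = 0.92 · 9.220 - 1.645
z_β = 6.837

Power = Φ(z_β) = Φ(6.837) ≈ 1.000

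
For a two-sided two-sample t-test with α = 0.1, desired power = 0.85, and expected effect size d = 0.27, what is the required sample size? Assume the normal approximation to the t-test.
n = 198 per group

Sample size formula (two-sample t-test, normal approximation):
n = 2 · ((z_{α/2} + z_β) / d)²

z_{α/2} = 1.645 (for α = 0.1, two-sided)
z_β = 1.036 (for power = 0.85)
d = 0.27

n = 2 · ((1.645 + 1.036) / 0.27)²
n = 2 · (9.930)²
n ≈ 197.21
Round up to the next whole number: n = 198 per group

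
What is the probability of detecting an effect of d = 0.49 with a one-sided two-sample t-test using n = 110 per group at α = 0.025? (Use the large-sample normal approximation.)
Power ≈ 0.95

Power calculation (two-sample t-test, normal approximation):
z_β = d · √(n/2) - z_α
z_β = 0.49 · √(110/2) - 1.960
z_β = 0.49 · 7.416 - 1.960
z_β = 1.674

Power = Φ(z_β) = Φ(1.674) ≈ 0.953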